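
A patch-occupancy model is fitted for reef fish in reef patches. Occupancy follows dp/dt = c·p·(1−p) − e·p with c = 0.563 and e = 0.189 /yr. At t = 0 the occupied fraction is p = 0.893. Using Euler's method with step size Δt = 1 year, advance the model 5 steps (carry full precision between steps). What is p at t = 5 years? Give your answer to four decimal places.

Update rule: p ← p + [c·p·(1−p) − e·p]·Δt with Δt = 1.
p: 0.89300 → 0.77802  (Δp = -0.11498)
p: 0.77802 → 0.72821  (Δp = -0.04981)
p: 0.72821 → 0.70201  (Δp = -0.02620)
p: 0.70201 → 0.68710  (Δp = -0.01490)
p: 0.68710 → 0.67828  (Δp = -0.00882)

0.6783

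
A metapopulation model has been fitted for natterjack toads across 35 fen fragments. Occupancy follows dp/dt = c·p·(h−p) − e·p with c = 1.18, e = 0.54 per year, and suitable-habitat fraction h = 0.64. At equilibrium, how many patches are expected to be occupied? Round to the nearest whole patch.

6

p* = h − e/c = 0.64 − 0.4576 = 0.1824.
Expected occupied patches = N × p* = 35 × 0.1824 = 6.38 ≈ 6.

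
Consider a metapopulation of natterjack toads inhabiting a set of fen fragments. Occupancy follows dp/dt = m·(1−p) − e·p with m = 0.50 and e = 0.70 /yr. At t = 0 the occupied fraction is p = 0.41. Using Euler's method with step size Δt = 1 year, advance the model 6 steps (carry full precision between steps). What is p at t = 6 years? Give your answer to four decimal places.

0.4167

Update rule: p ← p + [m·(1−p) − e·p]·Δt with Δt = 1.
  1  |  dp/dt·Δt = +0.008000  |  p_1 = 0.418000
  2  |  dp/dt·Δt = -0.001600  |  p_2 = 0.416400
  3  |  dp/dt·Δt = +0.000320  |  p_3 = 0.416720
  4  |  dp/dt·Δt = -0.000064  |  p_4 = 0.416656
  5  |  dp/dt·Δt = +0.000013  |  p_5 = 0.416669
  6  |  dp/dt·Δt = -0.000003  |  p_6 = 0.416666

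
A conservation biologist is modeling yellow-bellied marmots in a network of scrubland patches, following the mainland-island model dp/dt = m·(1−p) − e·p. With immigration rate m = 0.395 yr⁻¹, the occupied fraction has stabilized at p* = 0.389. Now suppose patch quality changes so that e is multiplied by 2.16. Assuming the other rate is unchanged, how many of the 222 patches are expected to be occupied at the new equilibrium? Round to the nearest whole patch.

Balance m(1−p*) = e·p* gives e = m(1−p*)/p* = 0.395×0.61100/0.38900 = 0.62042.
New p* = m/(m+e) = 0.39500/(0.39500+1.34011) = 0.22765.
Expected occupied = 222 × 0.22765 = 50.54 ≈ 51.

51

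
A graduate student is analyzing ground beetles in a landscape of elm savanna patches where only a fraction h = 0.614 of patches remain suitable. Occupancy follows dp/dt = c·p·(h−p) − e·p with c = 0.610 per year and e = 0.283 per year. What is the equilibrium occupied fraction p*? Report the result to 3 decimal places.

Setting dp/dt = 0 and dividing by p* gives c·(h−p*) = e.
So p* = h − e/c = 0.614 − 0.283/0.610 = 0.614 − 0.4639 = 0.1501.

0.150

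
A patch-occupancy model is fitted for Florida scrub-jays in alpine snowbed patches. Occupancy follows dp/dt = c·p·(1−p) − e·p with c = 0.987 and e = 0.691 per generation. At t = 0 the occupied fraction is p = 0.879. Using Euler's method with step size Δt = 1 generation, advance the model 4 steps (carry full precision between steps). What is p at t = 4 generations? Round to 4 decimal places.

Update rule: p ← p + [c·p·(1−p) − e·p]·Δt with Δt = 1.
p: 0.87900 → 0.37659  (Δp = -0.50241)
p: 0.37659 → 0.34808  (Δp = -0.02850)
p: 0.34808 → 0.33153  (Δp = -0.01655)
p: 0.33153 → 0.32118  (Δp = -0.01035)

0.3212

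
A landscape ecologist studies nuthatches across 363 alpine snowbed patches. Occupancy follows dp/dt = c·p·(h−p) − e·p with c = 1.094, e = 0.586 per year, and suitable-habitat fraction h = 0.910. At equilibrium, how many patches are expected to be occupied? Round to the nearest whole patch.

136

p* = h − e/c = 0.910 − 0.5356 = 0.3744.
Expected occupied patches = N × p* = 363 × 0.3744 = 135.89 ≈ 136.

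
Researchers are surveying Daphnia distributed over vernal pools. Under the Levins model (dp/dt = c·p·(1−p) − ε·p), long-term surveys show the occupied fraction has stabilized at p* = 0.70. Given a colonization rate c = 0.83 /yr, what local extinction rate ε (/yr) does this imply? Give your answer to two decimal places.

0.25

At equilibrium c(1−p*) = ε.
ε = 0.83 × (1 − 0.70) = 0.83 × 0.3000 = 0.2490.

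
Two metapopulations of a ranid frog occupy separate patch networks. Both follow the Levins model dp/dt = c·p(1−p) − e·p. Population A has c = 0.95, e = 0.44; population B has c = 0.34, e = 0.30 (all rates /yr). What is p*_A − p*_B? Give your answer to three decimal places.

A: p*_A = 1 − 0.44/0.95 = 0.5368.
B: p*_B = 1 − 0.30/0.34 = 0.1176.
p*_A − p*_B = 0.5368 − 0.1176 = 0.4192.

0.419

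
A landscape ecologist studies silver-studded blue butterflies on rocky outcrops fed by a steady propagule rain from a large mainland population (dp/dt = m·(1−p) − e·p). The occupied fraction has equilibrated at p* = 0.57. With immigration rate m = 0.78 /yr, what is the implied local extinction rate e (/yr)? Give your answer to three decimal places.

0.588

At equilibrium m(1−p*) = e·p*, so e = m(1−p*)/p*.
e = 0.78 × 0.4300 / 0.57 = 0.5884.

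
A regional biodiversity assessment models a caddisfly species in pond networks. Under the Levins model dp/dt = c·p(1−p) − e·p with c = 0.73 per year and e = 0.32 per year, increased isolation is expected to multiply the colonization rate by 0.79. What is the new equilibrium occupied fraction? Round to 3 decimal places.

0.445

Before: p* = 1 − 0.32/0.73 = 0.5616.
After the change, c = 0.5767, e = 0.32, so p* = 1 − 0.32/0.5767 = 0.4451.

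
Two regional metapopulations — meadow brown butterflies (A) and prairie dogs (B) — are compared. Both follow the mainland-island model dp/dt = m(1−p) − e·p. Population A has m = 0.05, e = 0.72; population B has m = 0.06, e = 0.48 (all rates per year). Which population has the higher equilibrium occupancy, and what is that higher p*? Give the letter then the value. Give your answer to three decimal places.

A: p*_A = m/(m+e) = 0.05/0.7700 = 0.0649.
B: p*_B = 0.06/0.5400 = 0.1111.
B is higher at 0.1111.

B, 0.111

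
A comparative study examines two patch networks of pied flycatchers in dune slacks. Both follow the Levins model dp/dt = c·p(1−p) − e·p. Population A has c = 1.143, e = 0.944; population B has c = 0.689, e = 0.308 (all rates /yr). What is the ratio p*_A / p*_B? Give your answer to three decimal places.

0.315

A: p*_A = 1 − 0.944/1.143 = 0.1741.
B: p*_B = 1 − 0.308/0.689 = 0.5530.
p*_A / p*_B = 0.1741/0.5530 = 0.3148.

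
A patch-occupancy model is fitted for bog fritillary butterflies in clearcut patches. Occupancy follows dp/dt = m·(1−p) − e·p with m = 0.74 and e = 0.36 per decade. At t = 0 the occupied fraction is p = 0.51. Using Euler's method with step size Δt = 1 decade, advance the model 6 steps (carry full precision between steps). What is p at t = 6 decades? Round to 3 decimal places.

0.673

Update rule: p ← p + [m·(1−p) − e·p]·Δt with Δt = 1.
  1  |  dp/dt·Δt = +0.179000  |  p_1 = 0.689000
  2  |  dp/dt·Δt = -0.017900  |  p_2 = 0.671100
  3  |  dp/dt·Δt = +0.001790  |  p_3 = 0.672890
  4  |  dp/dt·Δt = -0.000179  |  p_4 = 0.672711
  5  |  dp/dt·Δt = +0.000018  |  p_5 = 0.672729
  6  |  dp/dt·Δt = -0.000002  |  p_6 = 0.672727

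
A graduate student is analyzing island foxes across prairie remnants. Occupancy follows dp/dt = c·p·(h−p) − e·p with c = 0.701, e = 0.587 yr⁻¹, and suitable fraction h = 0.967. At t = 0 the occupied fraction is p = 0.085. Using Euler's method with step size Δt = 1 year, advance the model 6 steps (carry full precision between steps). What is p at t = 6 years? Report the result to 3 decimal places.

Update rule: p ← p + [c·p·(h−p) − e·p]·Δt with Δt = 1.
step 1: Δp = +0.00266, p = 0.08766
step 2: Δp = +0.00258, p = 0.09024
step 3: Δp = +0.00249, p = 0.09273
step 4: Δp = +0.00240, p = 0.09513
step 5: Δp = +0.00230, p = 0.09743
step 6: Δp = +0.00220, p = 0.09963

0.100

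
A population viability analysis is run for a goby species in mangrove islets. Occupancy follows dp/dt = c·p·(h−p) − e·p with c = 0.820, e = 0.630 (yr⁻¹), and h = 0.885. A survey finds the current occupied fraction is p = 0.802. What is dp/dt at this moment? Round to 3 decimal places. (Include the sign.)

Colonization term: c·p·(h−p) = 0.820×0.802×0.0830 = 0.05458.
Extinction term: e·p = 0.50526.
dp/dt = 0.05458 − 0.50526 = -0.45068.

-0.451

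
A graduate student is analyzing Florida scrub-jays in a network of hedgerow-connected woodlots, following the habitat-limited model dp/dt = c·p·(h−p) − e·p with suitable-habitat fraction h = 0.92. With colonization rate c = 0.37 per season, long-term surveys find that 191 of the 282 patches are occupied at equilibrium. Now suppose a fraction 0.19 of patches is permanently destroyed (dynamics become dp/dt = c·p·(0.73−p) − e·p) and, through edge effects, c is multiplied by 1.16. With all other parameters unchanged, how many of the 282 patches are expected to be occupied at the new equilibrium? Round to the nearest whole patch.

Observed p* = 191/282 = 0.67730.
Balance c(h−p*) = e gives e = 0.37×(0.92 − 0.67730) = 0.08980.
New p* = 0.73 − e/c = 0.73 − 0.08980/0.42920 = 0.52077.
Expected occupied = 282 × 0.52077 = 146.86 ≈ 147.

147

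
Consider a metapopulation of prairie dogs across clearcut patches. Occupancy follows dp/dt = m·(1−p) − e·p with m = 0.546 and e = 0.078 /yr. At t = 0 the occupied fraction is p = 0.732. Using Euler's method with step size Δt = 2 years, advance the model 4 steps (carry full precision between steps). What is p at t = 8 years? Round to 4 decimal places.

0.8745

Update rule: p ← p + [m·(1−p) − e·p]·Δt with Δt = 2.
p: 0.73200 → 0.91046  (Δp = +0.17846)
p: 0.91046 → 0.86620  (Δp = -0.04426)
p: 0.86620 → 0.87718  (Δp = +0.01098)
p: 0.87718 → 0.87446  (Δp = -0.00272)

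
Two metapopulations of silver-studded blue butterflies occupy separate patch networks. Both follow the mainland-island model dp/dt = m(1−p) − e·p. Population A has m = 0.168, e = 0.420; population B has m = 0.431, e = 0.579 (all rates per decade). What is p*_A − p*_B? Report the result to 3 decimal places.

-0.141

A: p*_A = m/(m+e) = 0.168/0.5880 = 0.2857.
B: p*_B = 0.431/1.0100 = 0.4267.
p*_A − p*_B = 0.2857 − 0.4267 = -0.1410.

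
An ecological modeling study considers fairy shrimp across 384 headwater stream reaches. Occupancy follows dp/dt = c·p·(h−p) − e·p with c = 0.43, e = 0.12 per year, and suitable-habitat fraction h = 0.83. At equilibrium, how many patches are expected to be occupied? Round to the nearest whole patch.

212

p* = h − e/c = 0.83 − 0.2791 = 0.5509.
Expected occupied patches = N × p* = 384 × 0.5509 = 211.56 ≈ 212.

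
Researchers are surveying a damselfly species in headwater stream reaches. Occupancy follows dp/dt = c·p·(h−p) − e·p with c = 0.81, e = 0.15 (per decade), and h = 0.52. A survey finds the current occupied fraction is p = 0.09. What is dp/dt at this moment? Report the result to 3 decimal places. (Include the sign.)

Colonization term: c·p·(h−p) = 0.81×0.09×0.4300 = 0.03135.
Extinction term: e·p = 0.01350.
dp/dt = 0.03135 − 0.01350 = 0.01785.

0.018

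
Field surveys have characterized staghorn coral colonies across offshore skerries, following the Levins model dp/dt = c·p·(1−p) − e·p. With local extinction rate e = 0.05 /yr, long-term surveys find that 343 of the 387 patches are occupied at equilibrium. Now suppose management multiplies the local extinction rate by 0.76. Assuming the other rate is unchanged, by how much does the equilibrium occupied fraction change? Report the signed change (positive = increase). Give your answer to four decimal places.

Observed p* = 343/387 = 0.88630.
Balance c(1−p*) = e gives c = e/(1 − 0.88630) = 0.05/0.11370 = 0.43975.
New p* = 1 − e/c = 1 − 0.03800/0.43975 = 0.91359.
Δp* = 0.91359 − 0.88630 = +0.02729.

0.0273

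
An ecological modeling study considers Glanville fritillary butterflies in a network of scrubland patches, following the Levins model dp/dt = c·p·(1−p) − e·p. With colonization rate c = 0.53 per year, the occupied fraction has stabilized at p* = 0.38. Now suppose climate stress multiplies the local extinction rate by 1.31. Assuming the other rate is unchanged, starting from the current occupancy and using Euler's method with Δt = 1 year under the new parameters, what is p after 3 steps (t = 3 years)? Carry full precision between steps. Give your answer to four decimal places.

Balance c(1−p*) = e gives e = 0.53×(1 − 0.38000) = 0.32860.
Starting from p₀ = 0.38000; update p ← p + (dp/dt)·Δt with the new parameters.
  1  |  dp/dt·Δt = -0.038709  |  p_1 = 0.341291
  2  |  dp/dt·Δt = -0.027764  |  p_2 = 0.313527
  3  |  dp/dt·Δt = -0.020892  |  p_3 = 0.292635

0.2926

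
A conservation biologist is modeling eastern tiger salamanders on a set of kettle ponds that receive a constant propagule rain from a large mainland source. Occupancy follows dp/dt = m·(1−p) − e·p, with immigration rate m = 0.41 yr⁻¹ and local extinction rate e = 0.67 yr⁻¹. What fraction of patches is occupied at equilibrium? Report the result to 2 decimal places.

0.38

Setting dp/dt = 0: m − m·p* = e·p*, so m = (m+e)·p*.
p* = m/(m+e) = 0.41/(0.41+0.67) = 0.41/1.0800 = 0.3796.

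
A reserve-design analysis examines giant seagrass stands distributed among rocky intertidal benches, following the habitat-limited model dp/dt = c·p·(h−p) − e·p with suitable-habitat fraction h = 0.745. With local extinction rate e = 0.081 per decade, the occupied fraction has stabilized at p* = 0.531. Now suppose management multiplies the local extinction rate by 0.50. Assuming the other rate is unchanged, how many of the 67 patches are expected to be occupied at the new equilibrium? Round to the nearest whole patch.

43

Balance c(h−p*) = e gives c = e/(0.745 − 0.53100) = 0.081/0.21400 = 0.37850.
New p* = 0.745 − e/c = 0.745 − 0.04050/0.37850 = 0.63800.
Expected occupied = 67 × 0.63800 = 42.75 ≈ 43.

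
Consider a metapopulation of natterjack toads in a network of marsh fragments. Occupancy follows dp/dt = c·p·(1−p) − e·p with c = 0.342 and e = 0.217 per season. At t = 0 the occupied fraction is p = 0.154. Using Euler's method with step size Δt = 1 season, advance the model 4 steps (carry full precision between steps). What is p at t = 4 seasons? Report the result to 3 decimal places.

Update rule: p ← p + [c·p·(1−p) − e·p]·Δt with Δt = 1.
p: 0.15400 → 0.16514  (Δp = +0.01114)
p: 0.16514 → 0.17645  (Δp = +0.01132)
p: 0.17645 → 0.18786  (Δp = +0.01141)
p: 0.18786 → 0.19928  (Δp = +0.01141)

0.199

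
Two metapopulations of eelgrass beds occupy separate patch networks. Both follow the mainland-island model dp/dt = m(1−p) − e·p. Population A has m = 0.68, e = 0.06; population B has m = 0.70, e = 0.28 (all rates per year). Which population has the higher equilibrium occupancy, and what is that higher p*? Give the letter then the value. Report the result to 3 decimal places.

A, 0.919

A: p*_A = m/(m+e) = 0.68/0.7400 = 0.9189.
B: p*_B = 0.70/0.9800 = 0.7143.
A is higher at 0.9189.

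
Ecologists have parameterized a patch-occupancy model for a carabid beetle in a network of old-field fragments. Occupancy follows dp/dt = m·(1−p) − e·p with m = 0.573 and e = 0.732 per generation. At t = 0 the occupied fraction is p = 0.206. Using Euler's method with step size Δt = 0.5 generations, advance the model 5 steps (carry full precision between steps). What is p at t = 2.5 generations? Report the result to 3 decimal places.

0.438

Update rule: p ← p + [m·(1−p) − e·p]·Δt with Δt = 0.5.
t = 0.5: p = 0.20600 + (+0.15208) = 0.35808
t = 1: p = 0.35808 + (+0.05285) = 0.41093
t = 1.5: p = 0.41093 + (+0.01837) = 0.42930
t = 2: p = 0.42930 + (+0.00638) = 0.43568
t = 2.5: p = 0.43568 + (+0.00222) = 0.43790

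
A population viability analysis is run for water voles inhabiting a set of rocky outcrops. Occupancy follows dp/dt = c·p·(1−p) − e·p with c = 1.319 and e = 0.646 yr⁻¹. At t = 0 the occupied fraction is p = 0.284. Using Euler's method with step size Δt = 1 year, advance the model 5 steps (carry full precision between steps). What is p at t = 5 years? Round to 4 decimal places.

0.5064

Update rule: p ← p + [c·p·(1−p) − e·p]·Δt with Δt = 1.
t = 1: p = 0.28400 + (+0.08475) = 0.36875
t = 2: p = 0.36875 + (+0.06882) = 0.43756
t = 3: p = 0.43756 + (+0.04194) = 0.47951
t = 4: p = 0.47951 + (+0.01944) = 0.49894
t = 5: p = 0.49894 + (+0.00743) = 0.50637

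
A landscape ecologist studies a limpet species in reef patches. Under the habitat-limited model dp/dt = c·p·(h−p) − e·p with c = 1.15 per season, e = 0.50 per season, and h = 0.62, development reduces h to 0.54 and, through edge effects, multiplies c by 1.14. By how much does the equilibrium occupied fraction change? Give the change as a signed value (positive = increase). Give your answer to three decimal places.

-0.027

Before: p* = h − e/c = 0.62 − 0.50/1.15 = 0.62 − 0.4348 = 0.1852.
After: c = 1.311, e = 0.5, h = 0.54; p* = 0.54 − 0.5/1.311 = 0.1586.
Δp* = 0.1586 − 0.1852 = -0.0266.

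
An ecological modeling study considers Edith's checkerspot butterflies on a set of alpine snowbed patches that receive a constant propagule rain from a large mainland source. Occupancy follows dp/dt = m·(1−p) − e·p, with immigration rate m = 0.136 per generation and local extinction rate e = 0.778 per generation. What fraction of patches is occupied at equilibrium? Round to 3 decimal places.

0.149

Setting dp/dt = 0: m − m·p* = e·p*, so m = (m+e)·p*.
p* = m/(m+e) = 0.136/(0.136+0.778) = 0.136/0.9140 = 0.1488.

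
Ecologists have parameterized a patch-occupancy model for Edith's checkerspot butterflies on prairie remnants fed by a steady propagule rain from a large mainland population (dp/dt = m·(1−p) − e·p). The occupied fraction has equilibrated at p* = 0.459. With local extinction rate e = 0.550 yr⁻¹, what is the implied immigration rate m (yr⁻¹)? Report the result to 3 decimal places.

0.467

At equilibrium m(1−p*) = e·p*, so m = e·p*/(1−p*).
m = 0.550 × 0.459 / 0.5410 = 0.2525/0.5410 = 0.4666.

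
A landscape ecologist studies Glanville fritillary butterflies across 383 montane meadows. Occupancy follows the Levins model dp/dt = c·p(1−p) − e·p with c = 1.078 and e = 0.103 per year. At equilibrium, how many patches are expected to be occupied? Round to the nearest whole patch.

346

p* = 1 − e/c = 1 − 0.103/1.078 = 0.9045.
Expected occupied patches = N × p* = 383 × 0.9045 = 346.41 ≈ 346.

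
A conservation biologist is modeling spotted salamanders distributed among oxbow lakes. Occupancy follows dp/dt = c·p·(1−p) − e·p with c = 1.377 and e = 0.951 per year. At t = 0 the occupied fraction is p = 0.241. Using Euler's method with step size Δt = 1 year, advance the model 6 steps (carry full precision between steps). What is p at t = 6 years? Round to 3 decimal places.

Update rule: p ← p + [c·p·(1−p) − e·p]·Δt with Δt = 1.
  1  |  dp/dt·Δt = +0.022688  |  p_1 = 0.263688
  2  |  dp/dt·Δt = +0.016586  |  p_2 = 0.280275
  3  |  dp/dt·Δt = +0.011228  |  p_3 = 0.291503
  4  |  dp/dt·Δt = +0.007171  |  p_4 = 0.298674
  5  |  dp/dt·Δt = +0.004398  |  p_5 = 0.303072
  6  |  dp/dt·Δt = +0.002627  |  p_6 = 0.305700

0.306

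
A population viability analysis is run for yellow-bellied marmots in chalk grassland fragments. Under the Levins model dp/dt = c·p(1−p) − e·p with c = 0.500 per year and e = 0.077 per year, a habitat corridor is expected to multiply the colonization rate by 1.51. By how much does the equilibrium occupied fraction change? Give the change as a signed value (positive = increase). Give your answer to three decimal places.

0.052

Before: p* = 1 − 0.077/0.500 = 0.8460.
After the change, c = 0.755, e = 0.077, so p* = 1 − 0.077/0.755 = 0.8980.
Δp* = 0.8980 − 0.8460 = +0.0520.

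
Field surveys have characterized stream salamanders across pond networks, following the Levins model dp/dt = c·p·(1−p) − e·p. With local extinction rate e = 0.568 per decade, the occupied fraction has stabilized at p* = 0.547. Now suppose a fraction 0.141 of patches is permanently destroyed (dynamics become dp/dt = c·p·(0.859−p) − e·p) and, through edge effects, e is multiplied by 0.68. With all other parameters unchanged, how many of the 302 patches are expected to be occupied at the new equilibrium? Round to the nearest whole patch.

Balance c(1−p*) = e gives c = e/(1 − 0.54700) = 0.568/0.45300 = 1.25386.
New p* = 0.859 − e/c = 0.859 − 0.38624/1.25386 = 0.55096.
Expected occupied = 302 × 0.55096 = 166.39 ≈ 166.

166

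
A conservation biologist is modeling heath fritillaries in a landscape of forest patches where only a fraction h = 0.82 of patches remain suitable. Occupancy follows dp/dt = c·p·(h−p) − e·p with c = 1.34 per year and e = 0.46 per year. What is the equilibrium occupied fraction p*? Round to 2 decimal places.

0.48

Setting dp/dt = 0 and dividing by p* gives c·(h−p*) = e.
So p* = h − e/c = 0.82 − 0.46/1.34 = 0.82 − 0.3433 = 0.4767.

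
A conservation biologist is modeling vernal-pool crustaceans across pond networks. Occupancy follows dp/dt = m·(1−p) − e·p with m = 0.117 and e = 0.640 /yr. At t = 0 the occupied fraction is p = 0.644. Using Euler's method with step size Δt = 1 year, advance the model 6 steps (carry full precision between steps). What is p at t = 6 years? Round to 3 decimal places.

Update rule: p ← p + [m·(1−p) − e·p]·Δt with Δt = 1.
step 1: Δp = -0.37051, p = 0.27349
step 2: Δp = -0.09003, p = 0.18346
step 3: Δp = -0.02188, p = 0.16158
step 4: Δp = -0.00532, p = 0.15626
step 5: Δp = -0.00129, p = 0.15497
step 6: Δp = -0.00031, p = 0.15466

0.155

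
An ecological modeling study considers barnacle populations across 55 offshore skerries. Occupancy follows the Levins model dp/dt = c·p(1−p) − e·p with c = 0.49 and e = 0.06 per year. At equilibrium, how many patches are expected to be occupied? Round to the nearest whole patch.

p* = 1 − e/c = 1 − 0.06/0.49 = 0.8776.
Expected occupied patches = N × p* = 55 × 0.8776 = 48.27 ≈ 48.

48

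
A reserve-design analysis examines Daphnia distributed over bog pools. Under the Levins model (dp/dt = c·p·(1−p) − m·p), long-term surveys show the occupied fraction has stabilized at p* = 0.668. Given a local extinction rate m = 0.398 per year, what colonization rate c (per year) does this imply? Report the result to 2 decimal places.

1.20

At equilibrium c(1−p*) = m, so c = m/(1−p*).
c = 0.398/(1 − 0.668) = 0.398/0.3320 = 1.1988.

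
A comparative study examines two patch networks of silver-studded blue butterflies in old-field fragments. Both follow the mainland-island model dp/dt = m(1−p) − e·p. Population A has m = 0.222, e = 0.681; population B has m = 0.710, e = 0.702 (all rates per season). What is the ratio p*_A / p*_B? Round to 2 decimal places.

A: p*_A = m/(m+e) = 0.222/0.9030 = 0.2458.
B: p*_B = 0.710/1.4120 = 0.5028.
p*_A / p*_B = 0.2458/0.5028 = 0.4889.

0.49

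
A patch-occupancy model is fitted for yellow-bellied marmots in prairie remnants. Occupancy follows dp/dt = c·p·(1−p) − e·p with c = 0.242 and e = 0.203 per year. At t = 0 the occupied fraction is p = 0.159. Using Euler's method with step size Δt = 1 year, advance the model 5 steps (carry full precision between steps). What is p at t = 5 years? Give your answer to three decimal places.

0.159

Update rule: p ← p + [c·p·(1−p) − e·p]·Δt with Δt = 1.
p: 0.15900 → 0.15908  (Δp = +0.00008)
p: 0.15908 → 0.15916  (Δp = +0.00008)
p: 0.15916 → 0.15924  (Δp = +0.00008)
p: 0.15924 → 0.15931  (Δp = +0.00007)
p: 0.15931 → 0.15938  (Δp = +0.00007)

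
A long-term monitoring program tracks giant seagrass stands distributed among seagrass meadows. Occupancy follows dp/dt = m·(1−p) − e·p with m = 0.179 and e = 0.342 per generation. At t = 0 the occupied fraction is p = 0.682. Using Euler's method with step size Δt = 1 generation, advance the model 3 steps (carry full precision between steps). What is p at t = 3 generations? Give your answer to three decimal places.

0.381

Update rule: p ← p + [m·(1−p) − e·p]·Δt with Δt = 1.
p: 0.68200 → 0.50568  (Δp = -0.17632)
p: 0.50568 → 0.42122  (Δp = -0.08446)
p: 0.42122 → 0.38076  (Δp = -0.04046)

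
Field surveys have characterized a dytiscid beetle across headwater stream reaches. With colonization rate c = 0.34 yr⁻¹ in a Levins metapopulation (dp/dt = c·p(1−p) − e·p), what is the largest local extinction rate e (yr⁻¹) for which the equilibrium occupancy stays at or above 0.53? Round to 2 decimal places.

1 − e/c ≥ 0.53 ⇒ e ≤ c(1 − 0.53) = 0.34 × 0.4700.
e_max = 0.1598.

0.16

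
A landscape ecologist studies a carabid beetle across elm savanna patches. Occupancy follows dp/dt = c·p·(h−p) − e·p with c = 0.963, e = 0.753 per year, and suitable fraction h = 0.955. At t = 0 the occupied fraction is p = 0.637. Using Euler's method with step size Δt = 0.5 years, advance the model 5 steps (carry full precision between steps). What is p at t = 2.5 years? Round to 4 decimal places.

0.3081

Update rule: p ← p + [c·p·(h−p) − e·p]·Δt with Δt = 0.5.
  1  |  dp/dt·Δt = -0.142295  |  p_1 = 0.494705
  2  |  dp/dt·Δt = -0.076614  |  p_2 = 0.418091
  3  |  dp/dt·Δt = -0.049326  |  p_3 = 0.368765
  4  |  dp/dt·Δt = -0.034748  |  p_4 = 0.334017
  5  |  dp/dt·Δt = -0.025885  |  p_5 = 0.308132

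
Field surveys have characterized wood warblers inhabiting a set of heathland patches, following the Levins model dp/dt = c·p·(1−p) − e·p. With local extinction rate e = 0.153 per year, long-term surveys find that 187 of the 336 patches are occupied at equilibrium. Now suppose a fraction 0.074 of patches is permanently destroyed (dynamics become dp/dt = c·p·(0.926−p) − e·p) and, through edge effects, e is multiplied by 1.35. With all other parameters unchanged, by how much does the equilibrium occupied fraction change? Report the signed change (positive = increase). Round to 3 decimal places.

Observed p* = 187/336 = 0.55655.
Balance c(1−p*) = e gives c = e/(1 − 0.55655) = 0.153/0.44345 = 0.34502.
New p* = 0.926 − e/c = 0.926 − 0.20655/0.34502 = 0.32734.
Δp* = 0.32734 − 0.55655 = -0.22921.

-0.229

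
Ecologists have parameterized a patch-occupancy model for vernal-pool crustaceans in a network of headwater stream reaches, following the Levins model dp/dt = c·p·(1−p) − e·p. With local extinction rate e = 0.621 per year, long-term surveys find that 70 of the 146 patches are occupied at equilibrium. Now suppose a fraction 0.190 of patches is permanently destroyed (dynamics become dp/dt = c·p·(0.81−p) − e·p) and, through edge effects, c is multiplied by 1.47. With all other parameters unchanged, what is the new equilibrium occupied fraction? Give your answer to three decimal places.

Observed p* = 70/146 = 0.47945.
Balance c(1−p*) = e gives c = e/(1 − 0.47945) = 0.621/0.52055 = 1.19297.
New p* = 0.81 − e/c = 0.81 − 0.62100/1.75367 = 0.45589.

0.456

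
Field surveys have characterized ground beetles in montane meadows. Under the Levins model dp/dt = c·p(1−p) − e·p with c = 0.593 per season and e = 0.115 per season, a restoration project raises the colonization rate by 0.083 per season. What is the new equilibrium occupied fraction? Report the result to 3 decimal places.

0.830

Before: p* = 1 − 0.115/0.593 = 0.8061.
After the change, c = 0.676, e = 0.115, so p* = 1 − 0.115/0.676 = 0.8299.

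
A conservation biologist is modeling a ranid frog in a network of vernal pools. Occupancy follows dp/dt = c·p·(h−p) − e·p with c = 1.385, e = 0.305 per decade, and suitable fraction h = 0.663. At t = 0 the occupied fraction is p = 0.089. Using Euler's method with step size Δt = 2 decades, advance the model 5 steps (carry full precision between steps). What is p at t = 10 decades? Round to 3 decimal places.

0.442

Update rule: p ← p + [c·p·(h−p) − e·p]·Δt with Δt = 2.
p: 0.08900 → 0.17622  (Δp = +0.08722)
p: 0.17622 → 0.30634  (Δp = +0.13012)
p: 0.30634 → 0.42212  (Δp = +0.11578)
p: 0.42212 → 0.44628  (Δp = +0.02416)
p: 0.44628 → 0.44196  (Δp = -0.00432)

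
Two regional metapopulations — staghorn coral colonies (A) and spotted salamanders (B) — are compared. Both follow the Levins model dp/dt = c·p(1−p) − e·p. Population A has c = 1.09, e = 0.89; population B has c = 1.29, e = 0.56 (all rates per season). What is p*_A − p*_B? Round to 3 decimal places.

-0.382

A: p*_A = 1 − 0.89/1.09 = 0.1835.
B: p*_B = 1 − 0.56/1.29 = 0.5659.
p*_A − p*_B = 0.1835 − 0.5659 = -0.3824.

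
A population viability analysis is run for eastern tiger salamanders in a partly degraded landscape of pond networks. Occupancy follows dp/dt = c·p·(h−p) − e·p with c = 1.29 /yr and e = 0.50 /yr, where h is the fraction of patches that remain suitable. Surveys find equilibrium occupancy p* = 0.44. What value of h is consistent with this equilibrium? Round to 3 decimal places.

At equilibrium c(h−p*) = e, so h = p* + e/c.
h = 0.44 + 0.50/1.29 = 0.44 + 0.3876 = 0.8276.

0.828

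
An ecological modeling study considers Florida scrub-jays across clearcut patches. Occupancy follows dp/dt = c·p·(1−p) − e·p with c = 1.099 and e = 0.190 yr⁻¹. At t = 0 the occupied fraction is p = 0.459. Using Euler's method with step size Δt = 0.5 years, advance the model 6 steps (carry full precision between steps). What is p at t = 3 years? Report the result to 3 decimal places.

Update rule: p ← p + [c·p·(1−p) − e·p]·Δt with Δt = 0.5.
step 1: Δp = +0.09285, p = 0.55185
step 2: Δp = +0.08347, p = 0.63532
step 3: Δp = +0.06696, p = 0.70228
step 4: Δp = +0.04818, p = 0.75045
step 5: Δp = +0.03161, p = 0.78207
step 6: Δp = +0.01936, p = 0.80143

0.801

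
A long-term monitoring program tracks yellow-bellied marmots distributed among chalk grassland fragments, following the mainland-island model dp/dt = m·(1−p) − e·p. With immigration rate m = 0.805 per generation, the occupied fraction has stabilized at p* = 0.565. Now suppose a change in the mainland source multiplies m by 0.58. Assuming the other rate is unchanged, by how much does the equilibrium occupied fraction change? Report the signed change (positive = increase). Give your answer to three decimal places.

-0.135

Balance m(1−p*) = e·p* gives e = m(1−p*)/p* = 0.805×0.43500/0.56500 = 0.61978.
New p* = m/(m+e) = 0.46690/(0.46690+0.61978) = 0.42966.
Δp* = 0.42966 − 0.56500 = -0.13534.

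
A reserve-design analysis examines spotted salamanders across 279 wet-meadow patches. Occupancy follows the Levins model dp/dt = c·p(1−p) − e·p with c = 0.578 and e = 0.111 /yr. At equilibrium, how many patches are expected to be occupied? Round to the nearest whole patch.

p* = 1 − e/c = 1 − 0.111/0.578 = 0.8080.
Expected occupied patches = N × p* = 279 × 0.8080 = 225.42 ≈ 225.

225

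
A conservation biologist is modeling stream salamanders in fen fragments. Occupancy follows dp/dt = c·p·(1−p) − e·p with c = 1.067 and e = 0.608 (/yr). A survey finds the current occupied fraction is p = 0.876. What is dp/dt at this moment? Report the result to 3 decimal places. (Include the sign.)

Colonization term: c·p·(1−p) = 1.067×0.876×0.1240 = 0.11590.
Extinction term: e·p = 0.53261.
dp/dt = 0.11590 − 0.53261 = -0.41671.

-0.417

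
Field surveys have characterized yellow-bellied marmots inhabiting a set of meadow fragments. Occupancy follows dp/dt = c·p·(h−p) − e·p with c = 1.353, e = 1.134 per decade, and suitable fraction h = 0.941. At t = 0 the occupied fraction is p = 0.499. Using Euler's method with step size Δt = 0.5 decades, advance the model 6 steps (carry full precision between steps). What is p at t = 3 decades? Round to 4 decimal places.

Update rule: p ← p + [c·p·(h−p) − e·p]·Δt with Δt = 0.5.
  1  |  dp/dt·Δt = -0.133726  |  p_1 = 0.365274
  2  |  dp/dt·Δt = -0.064844  |  p_2 = 0.300430
  3  |  dp/dt·Δt = -0.040154  |  p_3 = 0.260276
  4  |  dp/dt·Δt = -0.027717  |  p_4 = 0.232559
  5  |  dp/dt·Δt = -0.020405  |  p_5 = 0.212155
  6  |  dp/dt·Δt = -0.015686  |  p_6 = 0.196469

0.1965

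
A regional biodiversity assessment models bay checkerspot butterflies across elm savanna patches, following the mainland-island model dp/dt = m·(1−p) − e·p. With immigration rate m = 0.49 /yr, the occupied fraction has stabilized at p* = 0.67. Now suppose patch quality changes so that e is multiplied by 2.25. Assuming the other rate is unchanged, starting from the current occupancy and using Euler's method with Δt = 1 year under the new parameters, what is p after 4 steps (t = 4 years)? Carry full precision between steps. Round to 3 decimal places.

0.474

Balance m(1−p*) = e·p* gives e = m(1−p*)/p* = 0.49×0.33000/0.67000 = 0.24134.
Starting from p₀ = 0.67000; update p ← p + (dp/dt)·Δt with the new parameters.
t = 1: p = 0.67000 + (-0.20212) = 0.46788
t = 2: p = 0.46788 + (+0.00667) = 0.47455
t = 3: p = 0.47455 + (-0.00022) = 0.47433
t = 4: p = 0.47433 + (+0.00001) = 0.47434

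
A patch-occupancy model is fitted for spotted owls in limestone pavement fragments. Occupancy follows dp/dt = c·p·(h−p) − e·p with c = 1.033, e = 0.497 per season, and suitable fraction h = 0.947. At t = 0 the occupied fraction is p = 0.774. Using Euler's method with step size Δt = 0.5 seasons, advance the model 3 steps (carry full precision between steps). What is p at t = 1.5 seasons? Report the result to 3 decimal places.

0.551

Update rule: p ← p + [c·p·(h−p) − e·p]·Δt with Δt = 0.5.
step 1: Δp = -0.12318, p = 0.65082
step 2: Δp = -0.06217, p = 0.58865
step 3: Δp = -0.03733, p = 0.55132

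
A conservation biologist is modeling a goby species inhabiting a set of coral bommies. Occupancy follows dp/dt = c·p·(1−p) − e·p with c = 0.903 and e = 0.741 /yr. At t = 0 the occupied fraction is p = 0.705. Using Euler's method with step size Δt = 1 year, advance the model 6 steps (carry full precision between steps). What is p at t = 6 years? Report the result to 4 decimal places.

Update rule: p ← p + [c·p·(1−p) − e·p]·Δt with Δt = 1.
  1  |  dp/dt·Δt = -0.334604  |  p_1 = 0.370396
  2  |  dp/dt·Δt = -0.063882  |  p_2 = 0.306515
  3  |  dp/dt·Δt = -0.035183  |  p_3 = 0.271332
  4  |  dp/dt·Δt = -0.022524  |  p_4 = 0.248808
  5  |  dp/dt·Δt = -0.015594  |  p_5 = 0.233214
  6  |  dp/dt·Δt = -0.011332  |  p_6 = 0.221882

0.2219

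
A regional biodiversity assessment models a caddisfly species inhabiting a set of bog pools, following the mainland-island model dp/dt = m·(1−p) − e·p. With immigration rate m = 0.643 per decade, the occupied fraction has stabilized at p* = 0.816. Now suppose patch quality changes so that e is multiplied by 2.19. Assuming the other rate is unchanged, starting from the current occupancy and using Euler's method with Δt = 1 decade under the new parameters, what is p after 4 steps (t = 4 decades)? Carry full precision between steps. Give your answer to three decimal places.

0.669

Balance m(1−p*) = e·p* gives e = m(1−p*)/p* = 0.643×0.18400/0.81600 = 0.14499.
Starting from p₀ = 0.81600; update p ← p + (dp/dt)·Δt with the new parameters.
step 1: Δp = -0.14079, p = 0.67521
step 2: Δp = -0.00556, p = 0.66965
step 3: Δp = -0.00022, p = 0.66943
step 4: Δp = -0.00001, p = 0.66942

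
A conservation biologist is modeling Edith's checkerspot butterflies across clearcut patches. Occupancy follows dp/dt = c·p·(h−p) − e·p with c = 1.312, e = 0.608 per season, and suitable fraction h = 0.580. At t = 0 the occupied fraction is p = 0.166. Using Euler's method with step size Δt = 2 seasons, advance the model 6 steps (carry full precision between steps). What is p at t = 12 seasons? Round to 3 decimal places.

Update rule: p ← p + [c·p·(h−p) − e·p]·Δt with Δt = 2.
p: 0.16600 → 0.14448  (Δp = -0.02152)
p: 0.14448 → 0.13390  (Δp = -0.01057)
p: 0.13390 → 0.12782  (Δp = -0.00608)
p: 0.12782 → 0.12405  (Δp = -0.00377)
p: 0.12405 → 0.12162  (Δp = -0.00243)
p: 0.12162 → 0.12001  (Δp = -0.00161)

0.120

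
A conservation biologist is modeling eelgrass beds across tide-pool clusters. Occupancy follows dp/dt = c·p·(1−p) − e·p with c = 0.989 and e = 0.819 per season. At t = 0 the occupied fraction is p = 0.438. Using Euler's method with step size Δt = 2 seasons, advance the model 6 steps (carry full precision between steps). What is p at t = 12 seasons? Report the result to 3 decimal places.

0.175

Update rule: p ← p + [c·p·(1−p) − e·p]·Δt with Δt = 2.
  1  |  dp/dt·Δt = -0.230547  |  p_1 = 0.207453
  2  |  dp/dt·Δt = -0.014592  |  p_2 = 0.192860
  3  |  dp/dt·Δt = -0.007999  |  p_3 = 0.184861
  4  |  dp/dt·Δt = -0.004743  |  p_4 = 0.180118
  5  |  dp/dt·Δt = -0.002931  |  p_5 = 0.177187
  6  |  dp/dt·Δt = -0.001856  |  p_6 = 0.175331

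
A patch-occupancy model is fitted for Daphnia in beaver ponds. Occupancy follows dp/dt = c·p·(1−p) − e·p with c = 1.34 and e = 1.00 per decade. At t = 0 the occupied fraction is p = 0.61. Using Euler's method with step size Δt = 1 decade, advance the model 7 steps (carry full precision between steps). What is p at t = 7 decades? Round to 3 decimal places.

Update rule: p ← p + [c·p·(1−p) − e·p]·Δt with Δt = 1.
  1  |  dp/dt·Δt = -0.291214  |  p_1 = 0.318786
  2  |  dp/dt·Δt = -0.027790  |  p_2 = 0.290996
  3  |  dp/dt·Δt = -0.014531  |  p_3 = 0.276465
  4  |  dp/dt·Δt = -0.008422  |  p_4 = 0.268043
  5  |  dp/dt·Δt = -0.005141  |  p_5 = 0.262903
  6  |  dp/dt·Δt = -0.003231  |  p_6 = 0.259672
  7  |  dp/dt·Δt = -0.002067  |  p_7 = 0.257605

0.258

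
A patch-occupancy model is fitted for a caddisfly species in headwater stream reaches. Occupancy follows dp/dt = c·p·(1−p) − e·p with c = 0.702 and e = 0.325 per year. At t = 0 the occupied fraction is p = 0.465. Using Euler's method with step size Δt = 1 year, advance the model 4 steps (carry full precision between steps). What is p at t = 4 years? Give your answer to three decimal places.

0.524

Update rule: p ← p + [c·p·(1−p) − e·p]·Δt with Δt = 1.
step 1: Δp = +0.02352, p = 0.48852
step 2: Δp = +0.01664, p = 0.50516
step 3: Δp = +0.01131, p = 0.51646
step 4: Δp = +0.00746, p = 0.52392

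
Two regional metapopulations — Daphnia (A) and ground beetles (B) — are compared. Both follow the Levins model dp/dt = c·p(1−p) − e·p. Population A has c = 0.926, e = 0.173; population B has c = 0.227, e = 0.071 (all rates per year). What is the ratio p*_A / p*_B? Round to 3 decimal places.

A: p*_A = 1 − 0.173/0.926 = 0.8132.
B: p*_B = 1 − 0.071/0.227 = 0.6872.
p*_A / p*_B = 0.8132/0.6872 = 1.1833.

1.183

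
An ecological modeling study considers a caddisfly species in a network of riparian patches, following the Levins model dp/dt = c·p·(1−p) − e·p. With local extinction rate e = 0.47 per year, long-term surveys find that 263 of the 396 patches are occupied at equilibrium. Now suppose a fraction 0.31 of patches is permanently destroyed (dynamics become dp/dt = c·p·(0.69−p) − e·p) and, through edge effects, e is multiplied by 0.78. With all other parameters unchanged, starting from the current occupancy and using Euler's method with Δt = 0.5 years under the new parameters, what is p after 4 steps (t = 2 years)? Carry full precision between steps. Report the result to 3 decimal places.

0.461

Observed p* = 263/396 = 0.66414.
Balance c(1−p*) = e gives c = e/(1 − 0.66414) = 0.47/0.33586 = 1.39940.
Starting from p₀ = 0.66414; update p ← p + (dp/dt)·Δt with the new parameters.
p: 0.66414 → 0.55442  (Δp = -0.10972)
p: 0.55442 → 0.50539  (Δp = -0.04903)
p: 0.50539 → 0.47803  (Δp = -0.02736)
p: 0.47803 → 0.46131  (Δp = -0.01673)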